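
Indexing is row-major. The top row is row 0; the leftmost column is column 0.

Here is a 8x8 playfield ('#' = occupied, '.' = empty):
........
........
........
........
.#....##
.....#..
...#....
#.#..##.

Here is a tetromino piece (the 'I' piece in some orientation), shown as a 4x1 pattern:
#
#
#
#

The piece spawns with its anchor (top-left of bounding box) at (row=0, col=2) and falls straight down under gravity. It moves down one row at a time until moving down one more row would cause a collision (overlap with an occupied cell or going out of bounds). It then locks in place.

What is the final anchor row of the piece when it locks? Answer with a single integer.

Answer: 3

Derivation:
Spawn at (row=0, col=2). Try each row:
  row 0: fits
  row 1: fits
  row 2: fits
  row 3: fits
  row 4: blocked -> lock at row 3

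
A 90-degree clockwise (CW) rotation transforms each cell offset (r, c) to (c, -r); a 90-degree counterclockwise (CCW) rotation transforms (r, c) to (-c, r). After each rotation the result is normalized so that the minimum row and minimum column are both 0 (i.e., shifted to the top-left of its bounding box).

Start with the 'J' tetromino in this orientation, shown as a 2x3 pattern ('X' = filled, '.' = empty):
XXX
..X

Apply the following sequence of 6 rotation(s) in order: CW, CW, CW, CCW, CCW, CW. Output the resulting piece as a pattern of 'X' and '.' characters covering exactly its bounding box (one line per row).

Start:
XXX
..X
After rotation 1 (CW):
.X
.X
XX
After rotation 2 (CW):
X..
XXX
After rotation 3 (CW):
XX
X.
X.
After rotation 4 (CCW):
X..
XXX
After rotation 5 (CCW):
.X
.X
XX
After rotation 6 (CW):
X..
XXX

Answer: X..
XXX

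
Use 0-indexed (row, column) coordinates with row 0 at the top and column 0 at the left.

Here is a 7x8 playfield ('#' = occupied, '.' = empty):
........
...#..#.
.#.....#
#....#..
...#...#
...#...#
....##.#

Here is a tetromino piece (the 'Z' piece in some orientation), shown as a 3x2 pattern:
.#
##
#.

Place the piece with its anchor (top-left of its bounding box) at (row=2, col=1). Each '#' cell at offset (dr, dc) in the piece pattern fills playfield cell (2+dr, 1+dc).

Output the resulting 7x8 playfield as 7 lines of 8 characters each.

Fill (2+0,1+1) = (2,2)
Fill (2+1,1+0) = (3,1)
Fill (2+1,1+1) = (3,2)
Fill (2+2,1+0) = (4,1)

Answer: ........
...#..#.
.##....#
###..#..
.#.#...#
...#...#
....##.#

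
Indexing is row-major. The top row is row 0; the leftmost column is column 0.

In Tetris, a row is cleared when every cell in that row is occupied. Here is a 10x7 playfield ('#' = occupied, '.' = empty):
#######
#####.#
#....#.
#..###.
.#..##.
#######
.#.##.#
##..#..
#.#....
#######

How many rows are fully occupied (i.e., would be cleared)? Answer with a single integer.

Check each row:
  row 0: 0 empty cells -> FULL (clear)
  row 1: 1 empty cell -> not full
  row 2: 5 empty cells -> not full
  row 3: 3 empty cells -> not full
  row 4: 4 empty cells -> not full
  row 5: 0 empty cells -> FULL (clear)
  row 6: 3 empty cells -> not full
  row 7: 4 empty cells -> not full
  row 8: 5 empty cells -> not full
  row 9: 0 empty cells -> FULL (clear)
Total rows cleared: 3

Answer: 3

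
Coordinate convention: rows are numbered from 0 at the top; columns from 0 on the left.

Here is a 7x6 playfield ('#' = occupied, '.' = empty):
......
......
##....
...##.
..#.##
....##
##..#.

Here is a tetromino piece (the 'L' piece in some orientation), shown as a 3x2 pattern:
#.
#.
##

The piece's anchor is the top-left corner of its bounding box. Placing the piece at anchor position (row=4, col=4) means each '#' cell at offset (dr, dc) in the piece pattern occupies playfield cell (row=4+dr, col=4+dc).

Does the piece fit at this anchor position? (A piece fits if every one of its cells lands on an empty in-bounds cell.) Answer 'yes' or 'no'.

Answer: no

Derivation:
Check each piece cell at anchor (4, 4):
  offset (0,0) -> (4,4): occupied ('#') -> FAIL
  offset (1,0) -> (5,4): occupied ('#') -> FAIL
  offset (2,0) -> (6,4): occupied ('#') -> FAIL
  offset (2,1) -> (6,5): empty -> OK
All cells valid: no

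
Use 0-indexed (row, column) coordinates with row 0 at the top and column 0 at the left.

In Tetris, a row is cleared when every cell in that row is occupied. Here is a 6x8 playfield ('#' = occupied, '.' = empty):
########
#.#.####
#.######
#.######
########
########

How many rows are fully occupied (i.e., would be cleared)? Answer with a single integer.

Answer: 3

Derivation:
Check each row:
  row 0: 0 empty cells -> FULL (clear)
  row 1: 2 empty cells -> not full
  row 2: 1 empty cell -> not full
  row 3: 1 empty cell -> not full
  row 4: 0 empty cells -> FULL (clear)
  row 5: 0 empty cells -> FULL (clear)
Total rows cleared: 3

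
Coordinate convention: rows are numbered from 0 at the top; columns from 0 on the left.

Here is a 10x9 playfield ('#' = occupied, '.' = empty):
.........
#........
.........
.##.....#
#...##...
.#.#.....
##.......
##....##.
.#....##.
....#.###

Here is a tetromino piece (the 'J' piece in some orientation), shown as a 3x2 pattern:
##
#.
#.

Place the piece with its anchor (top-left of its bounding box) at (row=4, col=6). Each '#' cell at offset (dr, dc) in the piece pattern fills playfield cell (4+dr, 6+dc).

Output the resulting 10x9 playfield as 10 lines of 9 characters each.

Fill (4+0,6+0) = (4,6)
Fill (4+0,6+1) = (4,7)
Fill (4+1,6+0) = (5,6)
Fill (4+2,6+0) = (6,6)

Answer: .........
#........
.........
.##.....#
#...####.
.#.#..#..
##....#..
##....##.
.#....##.
....#.###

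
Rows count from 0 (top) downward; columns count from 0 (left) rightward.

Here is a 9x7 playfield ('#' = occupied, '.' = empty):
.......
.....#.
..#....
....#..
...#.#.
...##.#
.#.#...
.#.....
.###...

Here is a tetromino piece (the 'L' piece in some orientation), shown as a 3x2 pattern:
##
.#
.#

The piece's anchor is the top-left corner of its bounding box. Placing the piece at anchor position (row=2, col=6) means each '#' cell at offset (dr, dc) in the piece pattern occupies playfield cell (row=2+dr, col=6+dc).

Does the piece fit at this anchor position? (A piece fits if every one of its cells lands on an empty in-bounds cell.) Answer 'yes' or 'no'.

Check each piece cell at anchor (2, 6):
  offset (0,0) -> (2,6): empty -> OK
  offset (0,1) -> (2,7): out of bounds -> FAIL
  offset (1,1) -> (3,7): out of bounds -> FAIL
  offset (2,1) -> (4,7): out of bounds -> FAIL
All cells valid: no

Answer: no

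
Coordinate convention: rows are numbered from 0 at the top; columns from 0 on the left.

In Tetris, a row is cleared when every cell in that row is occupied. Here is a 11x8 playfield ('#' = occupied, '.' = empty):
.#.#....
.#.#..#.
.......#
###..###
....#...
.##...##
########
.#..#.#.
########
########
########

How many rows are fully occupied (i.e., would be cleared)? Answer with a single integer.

Check each row:
  row 0: 6 empty cells -> not full
  row 1: 5 empty cells -> not full
  row 2: 7 empty cells -> not full
  row 3: 2 empty cells -> not full
  row 4: 7 empty cells -> not full
  row 5: 4 empty cells -> not full
  row 6: 0 empty cells -> FULL (clear)
  row 7: 5 empty cells -> not full
  row 8: 0 empty cells -> FULL (clear)
  row 9: 0 empty cells -> FULL (clear)
  row 10: 0 empty cells -> FULL (clear)
Total rows cleared: 4

Answer: 4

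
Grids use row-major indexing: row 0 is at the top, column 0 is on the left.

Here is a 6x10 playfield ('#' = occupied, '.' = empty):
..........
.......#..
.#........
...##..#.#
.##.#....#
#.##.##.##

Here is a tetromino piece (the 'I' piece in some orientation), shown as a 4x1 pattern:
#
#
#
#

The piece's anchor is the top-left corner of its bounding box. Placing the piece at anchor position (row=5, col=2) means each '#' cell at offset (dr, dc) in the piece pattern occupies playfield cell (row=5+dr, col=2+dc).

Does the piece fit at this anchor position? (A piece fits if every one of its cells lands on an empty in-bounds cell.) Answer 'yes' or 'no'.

Check each piece cell at anchor (5, 2):
  offset (0,0) -> (5,2): occupied ('#') -> FAIL
  offset (1,0) -> (6,2): out of bounds -> FAIL
  offset (2,0) -> (7,2): out of bounds -> FAIL
  offset (3,0) -> (8,2): out of bounds -> FAIL
All cells valid: no

Answer: no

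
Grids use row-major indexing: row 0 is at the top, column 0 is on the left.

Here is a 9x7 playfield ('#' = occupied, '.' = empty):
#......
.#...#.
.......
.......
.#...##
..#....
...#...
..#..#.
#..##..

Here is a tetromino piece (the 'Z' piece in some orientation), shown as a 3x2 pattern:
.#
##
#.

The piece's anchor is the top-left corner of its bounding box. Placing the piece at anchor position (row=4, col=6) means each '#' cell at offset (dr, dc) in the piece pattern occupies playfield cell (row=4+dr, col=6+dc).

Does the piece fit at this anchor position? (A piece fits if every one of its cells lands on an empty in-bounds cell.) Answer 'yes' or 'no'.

Check each piece cell at anchor (4, 6):
  offset (0,1) -> (4,7): out of bounds -> FAIL
  offset (1,0) -> (5,6): empty -> OK
  offset (1,1) -> (5,7): out of bounds -> FAIL
  offset (2,0) -> (6,6): empty -> OK
All cells valid: no

Answer: no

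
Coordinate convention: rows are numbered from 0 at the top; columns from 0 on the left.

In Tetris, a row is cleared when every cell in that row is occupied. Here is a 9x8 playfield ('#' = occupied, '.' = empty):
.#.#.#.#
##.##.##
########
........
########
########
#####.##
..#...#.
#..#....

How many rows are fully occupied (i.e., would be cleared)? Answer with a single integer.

Answer: 3

Derivation:
Check each row:
  row 0: 4 empty cells -> not full
  row 1: 2 empty cells -> not full
  row 2: 0 empty cells -> FULL (clear)
  row 3: 8 empty cells -> not full
  row 4: 0 empty cells -> FULL (clear)
  row 5: 0 empty cells -> FULL (clear)
  row 6: 1 empty cell -> not full
  row 7: 6 empty cells -> not full
  row 8: 6 empty cells -> not full
Total rows cleared: 3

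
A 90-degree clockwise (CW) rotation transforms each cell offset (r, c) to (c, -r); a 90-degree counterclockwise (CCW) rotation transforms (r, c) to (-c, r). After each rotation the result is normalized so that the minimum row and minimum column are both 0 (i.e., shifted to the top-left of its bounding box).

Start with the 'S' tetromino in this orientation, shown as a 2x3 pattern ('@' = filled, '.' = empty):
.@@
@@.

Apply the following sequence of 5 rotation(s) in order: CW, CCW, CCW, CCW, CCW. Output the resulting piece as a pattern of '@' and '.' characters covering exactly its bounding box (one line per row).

Start:
.@@
@@.
After rotation 1 (CW):
@.
@@
.@
After rotation 2 (CCW):
.@@
@@.
After rotation 3 (CCW):
@.
@@
.@
After rotation 4 (CCW):
.@@
@@.
After rotation 5 (CCW):
@.
@@
.@

Answer: @.
@@
.@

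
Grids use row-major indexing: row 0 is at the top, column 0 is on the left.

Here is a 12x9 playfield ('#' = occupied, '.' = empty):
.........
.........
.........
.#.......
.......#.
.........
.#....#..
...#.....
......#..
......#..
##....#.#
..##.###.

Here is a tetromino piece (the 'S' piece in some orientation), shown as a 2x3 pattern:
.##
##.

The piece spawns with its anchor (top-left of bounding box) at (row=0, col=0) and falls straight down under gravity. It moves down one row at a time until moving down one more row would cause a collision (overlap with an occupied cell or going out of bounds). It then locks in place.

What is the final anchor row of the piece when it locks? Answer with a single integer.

Answer: 1

Derivation:
Spawn at (row=0, col=0). Try each row:
  row 0: fits
  row 1: fits
  row 2: blocked -> lock at row 1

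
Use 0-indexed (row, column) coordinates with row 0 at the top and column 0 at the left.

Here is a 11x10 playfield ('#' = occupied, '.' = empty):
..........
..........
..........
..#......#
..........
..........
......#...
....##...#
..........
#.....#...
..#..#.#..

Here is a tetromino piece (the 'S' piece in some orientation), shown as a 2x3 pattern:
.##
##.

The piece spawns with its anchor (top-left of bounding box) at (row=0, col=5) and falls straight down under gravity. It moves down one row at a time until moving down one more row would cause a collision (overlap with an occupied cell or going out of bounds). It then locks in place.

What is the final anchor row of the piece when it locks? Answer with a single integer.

Spawn at (row=0, col=5). Try each row:
  row 0: fits
  row 1: fits
  row 2: fits
  row 3: fits
  row 4: fits
  row 5: blocked -> lock at row 4

Answer: 4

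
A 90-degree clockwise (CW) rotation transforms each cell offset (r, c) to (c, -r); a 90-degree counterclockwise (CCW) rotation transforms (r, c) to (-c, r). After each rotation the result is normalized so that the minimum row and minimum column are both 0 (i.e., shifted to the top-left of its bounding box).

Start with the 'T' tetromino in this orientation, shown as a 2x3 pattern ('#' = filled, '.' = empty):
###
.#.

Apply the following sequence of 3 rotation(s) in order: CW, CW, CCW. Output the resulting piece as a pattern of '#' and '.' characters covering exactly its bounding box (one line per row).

Start:
###
.#.
After rotation 1 (CW):
.#
##
.#
After rotation 2 (CW):
.#.
###
After rotation 3 (CCW):
.#
##
.#

Answer: .#
##
.#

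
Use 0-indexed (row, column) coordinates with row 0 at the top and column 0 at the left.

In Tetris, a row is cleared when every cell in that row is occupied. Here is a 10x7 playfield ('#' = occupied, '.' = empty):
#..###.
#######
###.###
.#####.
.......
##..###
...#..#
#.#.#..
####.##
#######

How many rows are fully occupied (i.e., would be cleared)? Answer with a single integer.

Answer: 2

Derivation:
Check each row:
  row 0: 3 empty cells -> not full
  row 1: 0 empty cells -> FULL (clear)
  row 2: 1 empty cell -> not full
  row 3: 2 empty cells -> not full
  row 4: 7 empty cells -> not full
  row 5: 2 empty cells -> not full
  row 6: 5 empty cells -> not full
  row 7: 4 empty cells -> not full
  row 8: 1 empty cell -> not full
  row 9: 0 empty cells -> FULL (clear)
Total rows cleared: 2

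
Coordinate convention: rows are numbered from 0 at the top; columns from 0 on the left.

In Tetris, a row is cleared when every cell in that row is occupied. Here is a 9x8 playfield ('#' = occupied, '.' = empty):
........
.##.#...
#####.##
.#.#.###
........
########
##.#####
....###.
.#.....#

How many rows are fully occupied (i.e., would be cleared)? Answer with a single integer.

Check each row:
  row 0: 8 empty cells -> not full
  row 1: 5 empty cells -> not full
  row 2: 1 empty cell -> not full
  row 3: 3 empty cells -> not full
  row 4: 8 empty cells -> not full
  row 5: 0 empty cells -> FULL (clear)
  row 6: 1 empty cell -> not full
  row 7: 5 empty cells -> not full
  row 8: 6 empty cells -> not full
Total rows cleared: 1

Answer: 1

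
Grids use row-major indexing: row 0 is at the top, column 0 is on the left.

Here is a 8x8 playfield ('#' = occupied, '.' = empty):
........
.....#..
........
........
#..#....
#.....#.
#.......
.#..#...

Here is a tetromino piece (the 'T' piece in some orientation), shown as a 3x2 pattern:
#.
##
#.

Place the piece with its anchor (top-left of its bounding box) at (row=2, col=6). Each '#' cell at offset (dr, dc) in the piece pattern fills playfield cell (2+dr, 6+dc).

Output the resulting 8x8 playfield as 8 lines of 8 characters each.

Fill (2+0,6+0) = (2,6)
Fill (2+1,6+0) = (3,6)
Fill (2+1,6+1) = (3,7)
Fill (2+2,6+0) = (4,6)

Answer: ........
.....#..
......#.
......##
#..#..#.
#.....#.
#.......
.#..#...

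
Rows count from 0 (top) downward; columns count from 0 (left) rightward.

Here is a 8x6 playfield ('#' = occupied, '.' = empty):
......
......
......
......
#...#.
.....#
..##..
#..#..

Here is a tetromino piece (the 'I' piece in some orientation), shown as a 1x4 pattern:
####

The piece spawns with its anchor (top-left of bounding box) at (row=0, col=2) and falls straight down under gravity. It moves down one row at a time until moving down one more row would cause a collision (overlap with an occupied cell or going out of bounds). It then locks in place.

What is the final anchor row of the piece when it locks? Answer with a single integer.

Spawn at (row=0, col=2). Try each row:
  row 0: fits
  row 1: fits
  row 2: fits
  row 3: fits
  row 4: blocked -> lock at row 3

Answer: 3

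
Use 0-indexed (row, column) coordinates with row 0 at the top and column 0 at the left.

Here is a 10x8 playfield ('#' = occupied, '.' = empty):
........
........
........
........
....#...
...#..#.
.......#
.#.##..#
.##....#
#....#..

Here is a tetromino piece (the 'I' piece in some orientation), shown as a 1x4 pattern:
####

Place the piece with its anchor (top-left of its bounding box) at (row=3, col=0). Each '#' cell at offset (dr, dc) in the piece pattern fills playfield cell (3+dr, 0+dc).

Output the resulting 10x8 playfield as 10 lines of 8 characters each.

Answer: ........
........
........
####....
....#...
...#..#.
.......#
.#.##..#
.##....#
#....#..

Derivation:
Fill (3+0,0+0) = (3,0)
Fill (3+0,0+1) = (3,1)
Fill (3+0,0+2) = (3,2)
Fill (3+0,0+3) = (3,3)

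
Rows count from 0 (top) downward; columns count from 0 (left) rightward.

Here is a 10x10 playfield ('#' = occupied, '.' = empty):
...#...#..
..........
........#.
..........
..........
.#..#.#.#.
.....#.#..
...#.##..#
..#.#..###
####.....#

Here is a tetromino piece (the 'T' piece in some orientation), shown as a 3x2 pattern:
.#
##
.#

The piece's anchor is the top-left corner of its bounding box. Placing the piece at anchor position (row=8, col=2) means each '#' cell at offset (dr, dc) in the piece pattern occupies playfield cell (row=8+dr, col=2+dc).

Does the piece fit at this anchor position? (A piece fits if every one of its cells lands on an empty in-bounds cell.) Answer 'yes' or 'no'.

Answer: no

Derivation:
Check each piece cell at anchor (8, 2):
  offset (0,1) -> (8,3): empty -> OK
  offset (1,0) -> (9,2): occupied ('#') -> FAIL
  offset (1,1) -> (9,3): occupied ('#') -> FAIL
  offset (2,1) -> (10,3): out of bounds -> FAIL
All cells valid: no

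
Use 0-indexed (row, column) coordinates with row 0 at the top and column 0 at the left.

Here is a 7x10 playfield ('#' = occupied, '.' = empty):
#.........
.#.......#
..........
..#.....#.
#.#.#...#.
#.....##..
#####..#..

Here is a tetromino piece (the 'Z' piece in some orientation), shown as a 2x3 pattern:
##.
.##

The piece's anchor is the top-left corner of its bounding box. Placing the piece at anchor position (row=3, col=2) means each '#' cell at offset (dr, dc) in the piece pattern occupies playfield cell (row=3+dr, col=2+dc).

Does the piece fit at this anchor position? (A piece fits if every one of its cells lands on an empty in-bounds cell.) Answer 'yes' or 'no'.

Check each piece cell at anchor (3, 2):
  offset (0,0) -> (3,2): occupied ('#') -> FAIL
  offset (0,1) -> (3,3): empty -> OK
  offset (1,1) -> (4,3): empty -> OK
  offset (1,2) -> (4,4): occupied ('#') -> FAIL
All cells valid: no

Answer: no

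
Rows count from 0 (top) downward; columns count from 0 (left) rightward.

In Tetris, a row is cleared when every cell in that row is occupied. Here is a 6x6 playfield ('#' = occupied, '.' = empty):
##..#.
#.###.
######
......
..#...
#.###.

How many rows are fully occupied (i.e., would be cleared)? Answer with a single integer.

Check each row:
  row 0: 3 empty cells -> not full
  row 1: 2 empty cells -> not full
  row 2: 0 empty cells -> FULL (clear)
  row 3: 6 empty cells -> not full
  row 4: 5 empty cells -> not full
  row 5: 2 empty cells -> not full
Total rows cleared: 1

Answer: 1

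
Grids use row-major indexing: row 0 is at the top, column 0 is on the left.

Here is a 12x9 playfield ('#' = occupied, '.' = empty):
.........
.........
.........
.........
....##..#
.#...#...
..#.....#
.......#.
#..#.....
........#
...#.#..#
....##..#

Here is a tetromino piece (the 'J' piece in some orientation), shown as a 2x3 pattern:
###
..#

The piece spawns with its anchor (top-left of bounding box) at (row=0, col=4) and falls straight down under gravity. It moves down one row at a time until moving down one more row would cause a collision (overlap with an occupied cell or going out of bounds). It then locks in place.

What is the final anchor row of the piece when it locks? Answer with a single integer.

Spawn at (row=0, col=4). Try each row:
  row 0: fits
  row 1: fits
  row 2: fits
  row 3: fits
  row 4: blocked -> lock at row 3

Answer: 3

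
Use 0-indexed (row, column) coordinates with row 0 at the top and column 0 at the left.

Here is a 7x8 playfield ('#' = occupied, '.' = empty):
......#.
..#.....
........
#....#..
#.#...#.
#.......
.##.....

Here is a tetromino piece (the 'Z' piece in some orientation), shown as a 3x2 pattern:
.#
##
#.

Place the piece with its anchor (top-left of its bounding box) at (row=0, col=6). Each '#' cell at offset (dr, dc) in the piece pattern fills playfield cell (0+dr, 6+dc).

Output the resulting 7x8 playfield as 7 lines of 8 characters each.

Answer: ......##
..#...##
......#.
#....#..
#.#...#.
#.......
.##.....

Derivation:
Fill (0+0,6+1) = (0,7)
Fill (0+1,6+0) = (1,6)
Fill (0+1,6+1) = (1,7)
Fill (0+2,6+0) = (2,6)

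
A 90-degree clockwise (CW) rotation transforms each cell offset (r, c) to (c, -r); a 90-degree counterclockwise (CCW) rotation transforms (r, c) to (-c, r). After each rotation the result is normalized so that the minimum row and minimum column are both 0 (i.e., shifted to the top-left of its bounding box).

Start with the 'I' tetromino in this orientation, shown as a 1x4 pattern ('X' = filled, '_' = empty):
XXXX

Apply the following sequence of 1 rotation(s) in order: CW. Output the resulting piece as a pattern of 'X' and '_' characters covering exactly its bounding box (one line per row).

Answer: X
X
X
X

Derivation:
Start:
XXXX
After rotation 1 (CW):
X
X
X
X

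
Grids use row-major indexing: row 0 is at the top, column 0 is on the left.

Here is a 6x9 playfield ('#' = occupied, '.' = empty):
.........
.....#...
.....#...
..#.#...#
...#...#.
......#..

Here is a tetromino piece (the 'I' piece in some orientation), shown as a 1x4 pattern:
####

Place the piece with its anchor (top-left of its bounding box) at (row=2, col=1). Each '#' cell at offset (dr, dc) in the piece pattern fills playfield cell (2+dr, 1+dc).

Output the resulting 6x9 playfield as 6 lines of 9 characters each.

Fill (2+0,1+0) = (2,1)
Fill (2+0,1+1) = (2,2)
Fill (2+0,1+2) = (2,3)
Fill (2+0,1+3) = (2,4)

Answer: .........
.....#...
.#####...
..#.#...#
...#...#.
......#..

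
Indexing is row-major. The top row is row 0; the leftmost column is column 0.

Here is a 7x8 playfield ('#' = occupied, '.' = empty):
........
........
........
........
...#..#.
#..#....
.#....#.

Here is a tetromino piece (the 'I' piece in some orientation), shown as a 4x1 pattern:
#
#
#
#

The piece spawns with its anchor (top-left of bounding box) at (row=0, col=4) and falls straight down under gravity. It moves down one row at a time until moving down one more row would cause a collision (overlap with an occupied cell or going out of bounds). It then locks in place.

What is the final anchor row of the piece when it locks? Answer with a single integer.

Answer: 3

Derivation:
Spawn at (row=0, col=4). Try each row:
  row 0: fits
  row 1: fits
  row 2: fits
  row 3: fits
  row 4: blocked -> lock at row 3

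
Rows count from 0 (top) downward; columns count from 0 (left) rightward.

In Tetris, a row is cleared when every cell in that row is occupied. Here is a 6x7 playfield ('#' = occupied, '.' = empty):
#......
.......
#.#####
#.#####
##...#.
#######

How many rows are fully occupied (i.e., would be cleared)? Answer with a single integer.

Answer: 1

Derivation:
Check each row:
  row 0: 6 empty cells -> not full
  row 1: 7 empty cells -> not full
  row 2: 1 empty cell -> not full
  row 3: 1 empty cell -> not full
  row 4: 4 empty cells -> not full
  row 5: 0 empty cells -> FULL (clear)
Total rows cleared: 1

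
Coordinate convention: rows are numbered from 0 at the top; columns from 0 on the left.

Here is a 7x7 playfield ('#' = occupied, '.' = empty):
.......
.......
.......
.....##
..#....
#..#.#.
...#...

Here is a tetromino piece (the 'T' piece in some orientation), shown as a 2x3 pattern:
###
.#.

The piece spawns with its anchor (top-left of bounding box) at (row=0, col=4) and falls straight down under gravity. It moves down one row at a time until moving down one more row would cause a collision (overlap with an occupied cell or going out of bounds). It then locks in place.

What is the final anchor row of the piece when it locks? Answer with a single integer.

Answer: 1

Derivation:
Spawn at (row=0, col=4). Try each row:
  row 0: fits
  row 1: fits
  row 2: blocked -> lock at row 1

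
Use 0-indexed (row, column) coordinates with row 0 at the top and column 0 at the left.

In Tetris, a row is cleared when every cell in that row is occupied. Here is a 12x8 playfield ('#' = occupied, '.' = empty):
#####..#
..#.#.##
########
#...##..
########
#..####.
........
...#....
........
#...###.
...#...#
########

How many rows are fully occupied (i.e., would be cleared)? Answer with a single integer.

Check each row:
  row 0: 2 empty cells -> not full
  row 1: 4 empty cells -> not full
  row 2: 0 empty cells -> FULL (clear)
  row 3: 5 empty cells -> not full
  row 4: 0 empty cells -> FULL (clear)
  row 5: 3 empty cells -> not full
  row 6: 8 empty cells -> not full
  row 7: 7 empty cells -> not full
  row 8: 8 empty cells -> not full
  row 9: 4 empty cells -> not full
  row 10: 6 empty cells -> not full
  row 11: 0 empty cells -> FULL (clear)
Total rows cleared: 3

Answer: 3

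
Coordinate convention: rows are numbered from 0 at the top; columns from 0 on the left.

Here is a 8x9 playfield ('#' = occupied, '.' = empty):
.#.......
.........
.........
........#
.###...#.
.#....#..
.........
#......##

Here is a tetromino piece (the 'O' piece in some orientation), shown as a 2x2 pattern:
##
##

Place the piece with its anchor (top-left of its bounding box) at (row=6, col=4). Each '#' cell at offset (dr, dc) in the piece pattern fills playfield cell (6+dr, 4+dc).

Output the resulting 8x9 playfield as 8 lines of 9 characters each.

Answer: .#.......
.........
.........
........#
.###...#.
.#....#..
....##...
#...##.##

Derivation:
Fill (6+0,4+0) = (6,4)
Fill (6+0,4+1) = (6,5)
Fill (6+1,4+0) = (7,4)
Fill (6+1,4+1) = (7,5)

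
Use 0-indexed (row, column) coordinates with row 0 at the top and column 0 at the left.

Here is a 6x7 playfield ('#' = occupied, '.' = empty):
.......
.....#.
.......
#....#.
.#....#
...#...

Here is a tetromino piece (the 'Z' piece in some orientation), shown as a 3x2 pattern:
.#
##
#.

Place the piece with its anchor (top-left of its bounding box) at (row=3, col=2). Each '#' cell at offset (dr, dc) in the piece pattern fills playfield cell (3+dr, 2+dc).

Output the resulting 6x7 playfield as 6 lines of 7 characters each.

Fill (3+0,2+1) = (3,3)
Fill (3+1,2+0) = (4,2)
Fill (3+1,2+1) = (4,3)
Fill (3+2,2+0) = (5,2)

Answer: .......
.....#.
.......
#..#.#.
.###..#
..##...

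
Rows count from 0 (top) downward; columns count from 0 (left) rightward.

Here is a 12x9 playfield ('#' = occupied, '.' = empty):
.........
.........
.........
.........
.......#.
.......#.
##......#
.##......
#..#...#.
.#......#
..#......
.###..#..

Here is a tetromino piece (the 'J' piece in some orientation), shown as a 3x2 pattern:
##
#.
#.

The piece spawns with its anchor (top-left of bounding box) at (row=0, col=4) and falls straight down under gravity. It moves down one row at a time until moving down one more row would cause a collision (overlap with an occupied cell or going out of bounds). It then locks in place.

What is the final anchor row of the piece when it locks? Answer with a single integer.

Answer: 9

Derivation:
Spawn at (row=0, col=4). Try each row:
  row 0: fits
  row 1: fits
  row 2: fits
  row 3: fits
  row 4: fits
  row 5: fits
  row 6: fits
  row 7: fits
  row 8: fits
  row 9: fits
  row 10: blocked -> lock at row 9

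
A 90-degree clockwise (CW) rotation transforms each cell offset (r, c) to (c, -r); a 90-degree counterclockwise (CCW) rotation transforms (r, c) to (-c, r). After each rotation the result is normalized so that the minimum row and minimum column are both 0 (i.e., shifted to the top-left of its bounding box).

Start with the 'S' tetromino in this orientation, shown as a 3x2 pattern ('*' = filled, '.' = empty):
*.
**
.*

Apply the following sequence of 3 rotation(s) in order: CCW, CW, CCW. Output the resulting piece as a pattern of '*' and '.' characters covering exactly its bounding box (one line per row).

Answer: .**
**.

Derivation:
Start:
*.
**
.*
After rotation 1 (CCW):
.**
**.
After rotation 2 (CW):
*.
**
.*
After rotation 3 (CCW):
.**
**.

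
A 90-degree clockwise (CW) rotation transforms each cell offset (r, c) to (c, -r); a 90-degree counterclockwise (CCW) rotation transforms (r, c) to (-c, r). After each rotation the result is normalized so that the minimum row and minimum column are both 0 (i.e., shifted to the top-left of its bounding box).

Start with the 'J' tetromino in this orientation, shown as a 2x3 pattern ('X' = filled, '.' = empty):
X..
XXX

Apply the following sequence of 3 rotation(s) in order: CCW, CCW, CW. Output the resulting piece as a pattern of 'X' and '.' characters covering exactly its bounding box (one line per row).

Start:
X..
XXX
After rotation 1 (CCW):
.X
.X
XX
After rotation 2 (CCW):
XXX
..X
After rotation 3 (CW):
.X
.X
XX

Answer: .X
.X
XX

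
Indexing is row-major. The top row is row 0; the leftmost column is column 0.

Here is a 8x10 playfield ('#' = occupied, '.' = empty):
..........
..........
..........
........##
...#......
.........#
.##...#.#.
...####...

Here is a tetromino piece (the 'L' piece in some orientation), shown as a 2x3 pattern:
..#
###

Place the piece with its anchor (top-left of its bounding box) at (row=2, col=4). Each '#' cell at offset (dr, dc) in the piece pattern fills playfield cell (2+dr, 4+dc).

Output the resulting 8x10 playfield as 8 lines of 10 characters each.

Answer: ..........
..........
......#...
....###.##
...#......
.........#
.##...#.#.
...####...

Derivation:
Fill (2+0,4+2) = (2,6)
Fill (2+1,4+0) = (3,4)
Fill (2+1,4+1) = (3,5)
Fill (2+1,4+2) = (3,6)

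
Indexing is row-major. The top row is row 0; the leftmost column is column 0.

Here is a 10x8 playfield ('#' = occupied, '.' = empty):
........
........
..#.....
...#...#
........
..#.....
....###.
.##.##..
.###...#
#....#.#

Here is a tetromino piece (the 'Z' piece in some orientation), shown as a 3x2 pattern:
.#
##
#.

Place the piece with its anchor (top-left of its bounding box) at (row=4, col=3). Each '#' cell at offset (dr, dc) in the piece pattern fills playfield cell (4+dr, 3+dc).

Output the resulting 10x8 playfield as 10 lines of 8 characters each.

Answer: ........
........
..#.....
...#...#
....#...
..###...
...####.
.##.##..
.###...#
#....#.#

Derivation:
Fill (4+0,3+1) = (4,4)
Fill (4+1,3+0) = (5,3)
Fill (4+1,3+1) = (5,4)
Fill (4+2,3+0) = (6,3)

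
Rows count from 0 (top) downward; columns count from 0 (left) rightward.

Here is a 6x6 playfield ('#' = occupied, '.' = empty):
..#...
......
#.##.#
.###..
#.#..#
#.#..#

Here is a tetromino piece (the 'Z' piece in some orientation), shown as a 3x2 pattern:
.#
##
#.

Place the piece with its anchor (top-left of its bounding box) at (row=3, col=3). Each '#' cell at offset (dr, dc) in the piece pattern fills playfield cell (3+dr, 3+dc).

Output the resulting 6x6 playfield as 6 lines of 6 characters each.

Answer: ..#...
......
#.##.#
.####.
#.####
#.##.#

Derivation:
Fill (3+0,3+1) = (3,4)
Fill (3+1,3+0) = (4,3)
Fill (3+1,3+1) = (4,4)
Fill (3+2,3+0) = (5,3)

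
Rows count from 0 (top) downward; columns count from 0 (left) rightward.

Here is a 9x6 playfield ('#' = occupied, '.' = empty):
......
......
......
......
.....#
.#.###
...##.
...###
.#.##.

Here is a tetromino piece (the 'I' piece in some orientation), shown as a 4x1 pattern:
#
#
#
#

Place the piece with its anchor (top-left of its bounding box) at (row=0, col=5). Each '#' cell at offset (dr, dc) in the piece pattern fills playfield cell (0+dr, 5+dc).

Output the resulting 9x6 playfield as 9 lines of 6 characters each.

Fill (0+0,5+0) = (0,5)
Fill (0+1,5+0) = (1,5)
Fill (0+2,5+0) = (2,5)
Fill (0+3,5+0) = (3,5)

Answer: .....#
.....#
.....#
.....#
.....#
.#.###
...##.
...###
.#.##.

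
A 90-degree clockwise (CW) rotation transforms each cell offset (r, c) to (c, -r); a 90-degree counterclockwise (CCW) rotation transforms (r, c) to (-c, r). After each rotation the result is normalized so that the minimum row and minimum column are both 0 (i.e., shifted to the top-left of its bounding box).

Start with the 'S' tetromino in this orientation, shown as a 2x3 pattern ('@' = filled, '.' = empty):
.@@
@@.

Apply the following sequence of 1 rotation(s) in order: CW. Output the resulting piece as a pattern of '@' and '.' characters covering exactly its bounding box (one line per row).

Start:
.@@
@@.
After rotation 1 (CW):
@.
@@
.@

Answer: @.
@@
.@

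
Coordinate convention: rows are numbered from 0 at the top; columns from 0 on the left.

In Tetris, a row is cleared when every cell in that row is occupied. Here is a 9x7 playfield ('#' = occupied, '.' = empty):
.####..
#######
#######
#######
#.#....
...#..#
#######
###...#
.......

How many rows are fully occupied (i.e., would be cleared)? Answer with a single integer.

Check each row:
  row 0: 3 empty cells -> not full
  row 1: 0 empty cells -> FULL (clear)
  row 2: 0 empty cells -> FULL (clear)
  row 3: 0 empty cells -> FULL (clear)
  row 4: 5 empty cells -> not full
  row 5: 5 empty cells -> not full
  row 6: 0 empty cells -> FULL (clear)
  row 7: 3 empty cells -> not full
  row 8: 7 empty cells -> not full
Total rows cleared: 4

Answer: 4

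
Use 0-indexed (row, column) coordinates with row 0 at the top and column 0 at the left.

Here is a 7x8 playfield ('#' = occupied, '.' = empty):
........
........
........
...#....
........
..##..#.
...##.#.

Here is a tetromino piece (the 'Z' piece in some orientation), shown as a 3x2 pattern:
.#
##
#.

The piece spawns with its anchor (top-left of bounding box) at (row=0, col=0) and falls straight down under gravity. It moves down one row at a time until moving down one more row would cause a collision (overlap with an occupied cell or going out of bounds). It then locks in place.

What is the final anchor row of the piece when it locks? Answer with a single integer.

Answer: 4

Derivation:
Spawn at (row=0, col=0). Try each row:
  row 0: fits
  row 1: fits
  row 2: fits
  row 3: fits
  row 4: fits
  row 5: blocked -> lock at row 4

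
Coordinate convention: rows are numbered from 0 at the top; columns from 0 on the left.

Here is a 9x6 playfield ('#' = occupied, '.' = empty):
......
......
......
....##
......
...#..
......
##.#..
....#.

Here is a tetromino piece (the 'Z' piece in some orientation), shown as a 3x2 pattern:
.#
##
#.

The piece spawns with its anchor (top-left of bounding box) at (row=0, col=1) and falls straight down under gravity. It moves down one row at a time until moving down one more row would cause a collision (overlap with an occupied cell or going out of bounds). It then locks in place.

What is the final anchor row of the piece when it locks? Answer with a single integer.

Answer: 4

Derivation:
Spawn at (row=0, col=1). Try each row:
  row 0: fits
  row 1: fits
  row 2: fits
  row 3: fits
  row 4: fits
  row 5: blocked -> lock at row 4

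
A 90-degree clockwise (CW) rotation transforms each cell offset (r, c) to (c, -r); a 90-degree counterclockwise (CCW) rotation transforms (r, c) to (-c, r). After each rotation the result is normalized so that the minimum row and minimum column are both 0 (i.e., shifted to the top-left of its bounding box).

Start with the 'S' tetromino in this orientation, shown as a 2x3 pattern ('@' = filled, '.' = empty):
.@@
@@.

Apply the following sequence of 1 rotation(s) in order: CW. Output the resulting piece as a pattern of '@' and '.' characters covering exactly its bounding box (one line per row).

Start:
.@@
@@.
After rotation 1 (CW):
@.
@@
.@

Answer: @.
@@
.@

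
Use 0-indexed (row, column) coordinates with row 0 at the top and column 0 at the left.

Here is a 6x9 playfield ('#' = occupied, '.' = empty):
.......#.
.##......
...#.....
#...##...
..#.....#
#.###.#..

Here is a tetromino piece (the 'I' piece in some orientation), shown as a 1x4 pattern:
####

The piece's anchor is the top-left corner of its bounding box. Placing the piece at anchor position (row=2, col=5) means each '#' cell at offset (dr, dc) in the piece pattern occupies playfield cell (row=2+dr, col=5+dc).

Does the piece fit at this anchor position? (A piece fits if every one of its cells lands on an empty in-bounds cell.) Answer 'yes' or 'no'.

Check each piece cell at anchor (2, 5):
  offset (0,0) -> (2,5): empty -> OK
  offset (0,1) -> (2,6): empty -> OK
  offset (0,2) -> (2,7): empty -> OK
  offset (0,3) -> (2,8): empty -> OK
All cells valid: yes

Answer: yes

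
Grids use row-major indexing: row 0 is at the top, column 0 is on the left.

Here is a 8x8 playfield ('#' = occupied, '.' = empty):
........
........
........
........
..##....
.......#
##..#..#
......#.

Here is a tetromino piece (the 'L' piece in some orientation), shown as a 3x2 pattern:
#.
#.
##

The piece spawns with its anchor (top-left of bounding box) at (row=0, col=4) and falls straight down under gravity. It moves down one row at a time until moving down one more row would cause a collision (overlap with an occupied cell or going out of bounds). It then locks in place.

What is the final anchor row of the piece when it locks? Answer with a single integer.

Spawn at (row=0, col=4). Try each row:
  row 0: fits
  row 1: fits
  row 2: fits
  row 3: fits
  row 4: blocked -> lock at row 3

Answer: 3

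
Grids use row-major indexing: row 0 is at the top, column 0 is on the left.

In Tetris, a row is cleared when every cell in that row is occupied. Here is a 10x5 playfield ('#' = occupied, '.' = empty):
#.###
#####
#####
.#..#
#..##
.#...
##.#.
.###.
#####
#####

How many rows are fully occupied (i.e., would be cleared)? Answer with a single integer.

Check each row:
  row 0: 1 empty cell -> not full
  row 1: 0 empty cells -> FULL (clear)
  row 2: 0 empty cells -> FULL (clear)
  row 3: 3 empty cells -> not full
  row 4: 2 empty cells -> not full
  row 5: 4 empty cells -> not full
  row 6: 2 empty cells -> not full
  row 7: 2 empty cells -> not full
  row 8: 0 empty cells -> FULL (clear)
  row 9: 0 empty cells -> FULL (clear)
Total rows cleared: 4

Answer: 4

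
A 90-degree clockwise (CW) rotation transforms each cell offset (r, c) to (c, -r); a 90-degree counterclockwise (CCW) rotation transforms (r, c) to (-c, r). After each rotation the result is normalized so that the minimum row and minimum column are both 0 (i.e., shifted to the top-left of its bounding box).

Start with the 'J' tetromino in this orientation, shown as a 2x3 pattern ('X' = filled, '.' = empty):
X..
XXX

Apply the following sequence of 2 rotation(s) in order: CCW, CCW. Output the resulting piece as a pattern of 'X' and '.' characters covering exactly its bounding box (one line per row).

Answer: XXX
..X

Derivation:
Start:
X..
XXX
After rotation 1 (CCW):
.X
.X
XX
After rotation 2 (CCW):
XXX
..X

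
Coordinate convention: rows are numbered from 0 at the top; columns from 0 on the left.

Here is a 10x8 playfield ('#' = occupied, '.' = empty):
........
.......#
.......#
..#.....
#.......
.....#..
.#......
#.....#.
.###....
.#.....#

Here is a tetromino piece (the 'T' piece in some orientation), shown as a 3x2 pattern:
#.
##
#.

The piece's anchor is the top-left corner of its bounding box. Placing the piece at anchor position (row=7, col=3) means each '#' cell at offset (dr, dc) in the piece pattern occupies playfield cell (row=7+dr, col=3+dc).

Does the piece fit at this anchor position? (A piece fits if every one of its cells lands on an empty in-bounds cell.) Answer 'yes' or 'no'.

Answer: no

Derivation:
Check each piece cell at anchor (7, 3):
  offset (0,0) -> (7,3): empty -> OK
  offset (1,0) -> (8,3): occupied ('#') -> FAIL
  offset (1,1) -> (8,4): empty -> OK
  offset (2,0) -> (9,3): empty -> OK
All cells valid: no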